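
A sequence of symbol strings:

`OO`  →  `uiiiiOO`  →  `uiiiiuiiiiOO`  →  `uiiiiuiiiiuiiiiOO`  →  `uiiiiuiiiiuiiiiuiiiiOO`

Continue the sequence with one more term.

Each term is the previous one with uiiii prepended.
Applying this once more to uiiiiuiiiiuiiiiuiiiiOO:

uiiiiuiiiiuiiiiuiiiiuiiiiOO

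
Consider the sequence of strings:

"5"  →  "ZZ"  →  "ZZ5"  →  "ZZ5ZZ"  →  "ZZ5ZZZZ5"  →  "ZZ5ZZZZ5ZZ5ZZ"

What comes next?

ZZ5ZZZZ5ZZ5ZZZZ5ZZZZ5

This is a Fibonacci-style word recurrence s(k) = s(k−1)·s(k−2): e.g. ZZ·5 = ZZ5.
Continuing: ZZ5ZZZZ5ZZ5ZZ · ZZ5ZZZZ5 gives term 7.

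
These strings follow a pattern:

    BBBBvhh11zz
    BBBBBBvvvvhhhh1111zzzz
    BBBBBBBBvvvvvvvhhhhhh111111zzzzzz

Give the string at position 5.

BBBBBBBBBBBBvvvvvvvvvvvvvhhhhhhhhhh1111111111zzzzzzzzzz

Each string has the form B^{2n+2} v^{3n-2} h^{2n} 1^{2n} z^{2n} (n = 1, 2, …).
Setting n = 5 gives 12, 13, 10, 10, 10 characters in each block.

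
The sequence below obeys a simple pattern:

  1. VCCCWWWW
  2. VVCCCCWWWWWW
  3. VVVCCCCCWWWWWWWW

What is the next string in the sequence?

VVVVCCCCCCWWWWWWWWWW

The n-th term is n-1 V's then n+1 C's then 2n W's, where the shown terms are n = 2, 3, 4.
For the next term, n = 5, so the run lengths are 4, 6, 10.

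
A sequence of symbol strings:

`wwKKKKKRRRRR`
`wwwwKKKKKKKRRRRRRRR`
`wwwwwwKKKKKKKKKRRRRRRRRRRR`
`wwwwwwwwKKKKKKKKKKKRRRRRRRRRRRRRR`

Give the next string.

wwwwwwwwwwKKKKKKKKKKKKKRRRRRRRRRRRRRRRRR

Term n consists of 2n w's, followed by 2n+3 K's, followed by 3n+2 R's (n = 1, 2, …).
For the next term, n = 5, so the run lengths are 10, 13, 17.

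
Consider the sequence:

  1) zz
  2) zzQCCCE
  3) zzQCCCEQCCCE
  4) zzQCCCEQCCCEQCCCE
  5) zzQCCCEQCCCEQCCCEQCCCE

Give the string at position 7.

zzQCCCEQCCCEQCCCEQCCCEQCCCEQCCCE

Each term is the previous one with QCCCE appended.
From zzQCCCEQCCCEQCCCEQCCCE, 2 further steps: zzQCCCEQCCCEQCCCEQCCCE → zzQCCCEQCCCEQCCCEQCCCEQCCCE → (answer).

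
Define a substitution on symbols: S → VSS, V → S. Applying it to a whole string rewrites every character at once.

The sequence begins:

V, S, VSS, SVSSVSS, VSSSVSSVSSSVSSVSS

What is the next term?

Replace each of the 17 characters of VSSSVSSVSSSVSSVSS in place — S VSS VSS VSS S VSS VSS S VSS VSS VSS S VSS VSS S VSS VSS — and concatenate.

SVSSVSSVSSSVSSVSSSVSSVSSVSSSVSSVSSSVSSVSS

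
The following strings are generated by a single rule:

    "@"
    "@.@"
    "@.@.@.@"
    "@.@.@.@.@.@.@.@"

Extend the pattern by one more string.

@.@.@.@.@.@.@.@.@.@.@.@.@.@.@.@

Every step duplicates the string with '.' between the halves.
One more doubling of @.@.@.@.@.@.@.@ gives the answer.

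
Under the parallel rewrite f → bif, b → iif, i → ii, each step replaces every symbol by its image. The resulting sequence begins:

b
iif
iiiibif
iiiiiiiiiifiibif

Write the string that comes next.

iiiiiiiiiiiiiiiiiiiibifiiiiiifiibif

φ(iiiiiiiiiifiibif) expands symbol-by-symbol to ii ii ii ii ii ii ii ii ii ii bif ii ii iif ii bif; joining the 16 pieces gives the next term.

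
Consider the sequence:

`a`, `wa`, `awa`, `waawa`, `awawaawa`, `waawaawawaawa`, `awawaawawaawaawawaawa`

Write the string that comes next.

waawaawawaawaawawaawawaawaawawaawa

This is a Fibonacci-style word recurrence s(k) = s(k−2)·s(k−1): e.g. a·wa = awa.
The next term joins waawaawawaawa and awawaawawaawaawawaawa.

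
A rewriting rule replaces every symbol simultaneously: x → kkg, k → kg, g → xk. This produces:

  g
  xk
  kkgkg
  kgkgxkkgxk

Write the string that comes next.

kgxkkgxkkkgkgkgxkkkgkg

Apply φ to kgkgxkkgxk symbol by symbol: k→kg, g→xk, k→kg, g→xk, x→kkg, k→kg, k→kg, g→xk, x→kkg, k→kg; joined: kg xk kg xk kkg kg kg xk kkg kg.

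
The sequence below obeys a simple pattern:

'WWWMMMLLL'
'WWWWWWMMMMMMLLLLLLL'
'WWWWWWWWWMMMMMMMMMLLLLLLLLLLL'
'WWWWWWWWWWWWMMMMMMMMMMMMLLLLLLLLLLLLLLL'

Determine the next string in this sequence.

Term n consists of 3n W's, followed by 3n M's, followed by 4n-1 L's (n = 1, 2, …).
Setting n = 5 gives 15, 15, 19 characters in each block.

WWWWWWWWWWWWWWWMMMMMMMMMMMMMMMLLLLLLLLLLLLLLLLLLL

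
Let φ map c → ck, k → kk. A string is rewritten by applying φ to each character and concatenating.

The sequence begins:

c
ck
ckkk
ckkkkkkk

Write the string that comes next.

Apply φ to ckkkkkkk symbol by symbol: c→ck, k→kk, k→kk, k→kk, k→kk, k→kk, k→kk, k→kk; joined: ck kk kk kk kk kk kk kk.

ckkkkkkkkkkkkkkk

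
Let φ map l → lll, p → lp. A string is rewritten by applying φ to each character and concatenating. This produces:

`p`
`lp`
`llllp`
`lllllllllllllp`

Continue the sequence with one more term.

φ(lllllllllllllp) expands symbol-by-symbol to lll lll lll lll lll lll lll lll lll lll lll lll lll lp; joining the 14 pieces gives the next term.

llllllllllllllllllllllllllllllllllllllllp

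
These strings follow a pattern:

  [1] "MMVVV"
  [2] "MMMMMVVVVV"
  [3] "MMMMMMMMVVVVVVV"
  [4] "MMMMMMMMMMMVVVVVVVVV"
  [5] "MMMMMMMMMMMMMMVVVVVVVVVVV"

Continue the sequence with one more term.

Each string has the form M^{3n-1} V^{2n+1} (n = 1, 2, …).
At n = 6 the blocks have lengths 17, 13.

MMMMMMMMMMMMMMMMMVVVVVVVVVVVVV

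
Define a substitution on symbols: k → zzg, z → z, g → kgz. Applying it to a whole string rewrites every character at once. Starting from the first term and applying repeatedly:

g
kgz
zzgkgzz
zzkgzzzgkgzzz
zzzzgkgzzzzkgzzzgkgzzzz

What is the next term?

Rewriting the 23 symbols of zzzzgkgzzzzkgzzzgkgzzzz one by one yields z z z z kgz zzg kgz z z z z zzg kgz z z z kgz zzg kgz z z z z; concatenated:

zzzzkgzzzgkgzzzzzzzgkgzzzzkgzzzgkgzzzzz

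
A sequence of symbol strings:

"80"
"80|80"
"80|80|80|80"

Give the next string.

Each string is two copies of the previous one joined by '|'.
So the next term is two copies of 80|80|80|80 with '|' between the halves.

80|80|80|80|80|80|80|80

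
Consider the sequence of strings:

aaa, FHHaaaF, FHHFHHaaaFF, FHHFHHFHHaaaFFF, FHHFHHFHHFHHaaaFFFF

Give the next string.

s(k+1) = FHH·s(k)·F, so each term gains FHH as a prefix and F as a suffix.
Applying this once more to FHHFHHFHHFHHaaaFFFF:

FHHFHHFHHFHHFHHaaaFFFFF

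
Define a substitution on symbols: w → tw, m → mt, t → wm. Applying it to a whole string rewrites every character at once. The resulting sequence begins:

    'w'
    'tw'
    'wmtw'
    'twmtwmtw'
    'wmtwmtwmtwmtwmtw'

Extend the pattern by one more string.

Applying the rule to each of the 16 symbols of wmtwmtwmtwmtwmtw gives the pieces tw mt wm tw mt wm tw mt wm tw mt wm tw mt wm tw, which concatenate to the answer.

twmtwmtwmtwmtwmtwmtwmtwmtwmtwmtw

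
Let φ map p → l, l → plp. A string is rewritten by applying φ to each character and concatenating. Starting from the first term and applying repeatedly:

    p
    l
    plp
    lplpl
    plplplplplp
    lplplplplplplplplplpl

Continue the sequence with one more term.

Replace each of the 21 characters of lplplplplplplplplplpl in place — plp l plp l plp l plp l plp l plp l plp l plp l plp l plp l plp — and concatenate.

plplplplplplplplplplplplplplplplplplplplplp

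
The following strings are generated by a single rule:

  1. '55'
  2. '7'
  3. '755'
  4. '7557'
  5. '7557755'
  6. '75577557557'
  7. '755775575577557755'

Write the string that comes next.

75577557557755775575577557557

This is a Fibonacci-style word recurrence s(k) = s(k−1)·s(k−2): e.g. 7·55 = 755.
Continuing: 755775575577557755 · 75577557557 gives term 8.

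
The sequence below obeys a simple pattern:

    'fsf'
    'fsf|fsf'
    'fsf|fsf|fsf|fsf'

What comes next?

fsf|fsf|fsf|fsf|fsf|fsf|fsf|fsf

Each string is two copies of the previous one joined by '|'.
One more doubling of fsf|fsf|fsf|fsf gives the answer.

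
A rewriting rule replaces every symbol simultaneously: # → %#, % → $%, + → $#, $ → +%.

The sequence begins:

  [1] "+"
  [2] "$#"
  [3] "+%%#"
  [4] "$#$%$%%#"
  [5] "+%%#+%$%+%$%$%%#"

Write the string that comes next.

$#$%$%%#$#$%+%$%$#$%+%$%+%$%$%%#

Applying the rule to each of the 16 symbols of +%%#+%$%+%$%$%%# gives the pieces $# $% $% %# $# $% +% $% $# $% +% $% +% $% $% %#, which concatenate to the answer.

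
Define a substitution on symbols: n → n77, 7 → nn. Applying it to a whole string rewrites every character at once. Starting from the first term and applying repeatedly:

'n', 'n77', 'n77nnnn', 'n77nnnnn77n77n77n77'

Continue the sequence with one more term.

n77nnnnn77n77n77n77n77nnnnn77nnnnn77nnnnn77nnnn

Applying the rule to each of the 19 symbols of n77nnnnn77n77n77n77 gives the pieces n77 nn nn n77 n77 n77 n77 n77 nn nn n77 nn nn n77 nn nn n77 nn nn, which concatenate to the answer.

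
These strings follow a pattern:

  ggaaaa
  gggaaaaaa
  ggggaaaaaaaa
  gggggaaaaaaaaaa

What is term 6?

gggggggaaaaaaaaaaaaaa

Term n consists of n g's, followed by 2n a's, where the shown terms are n = 2, 3, 4, 5.
Setting n = 7 gives 7, 14 characters in each block.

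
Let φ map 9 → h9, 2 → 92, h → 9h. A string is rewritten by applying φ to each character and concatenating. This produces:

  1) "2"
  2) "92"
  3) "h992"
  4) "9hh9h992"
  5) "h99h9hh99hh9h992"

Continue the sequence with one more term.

Rewriting the 16 symbols of h99h9hh99hh9h992 one by one yields 9h h9 h9 9h h9 9h 9h h9 h9 9h 9h h9 9h h9 h9 92; concatenated:

9hh9h99hh99h9hh9h99h9hh99hh9h992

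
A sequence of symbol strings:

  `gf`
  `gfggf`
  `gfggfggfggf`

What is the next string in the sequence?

gfggfggfggfggfggfggfggf

Each string is two copies of the previous one joined by 'g'.
So the next term is two copies of gfggfggfggf with 'g' between the halves.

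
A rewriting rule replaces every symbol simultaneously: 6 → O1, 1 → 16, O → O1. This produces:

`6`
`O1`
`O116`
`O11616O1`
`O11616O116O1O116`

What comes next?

Rewriting the 16 symbols of O11616O116O1O116 one by one yields O1 16 16 O1 16 O1 O1 16 16 O1 O1 16 O1 16 16 O1; concatenated:

O11616O116O1O11616O1O116O11616O1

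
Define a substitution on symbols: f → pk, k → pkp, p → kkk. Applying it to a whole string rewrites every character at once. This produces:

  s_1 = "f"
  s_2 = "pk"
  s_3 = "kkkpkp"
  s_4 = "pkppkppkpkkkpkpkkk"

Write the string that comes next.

Rewriting the 18 symbols of pkppkppkpkkkpkpkkk one by one yields kkk pkp kkk kkk pkp kkk kkk pkp kkk pkp pkp pkp kkk pkp kkk pkp pkp pkp; concatenated:

kkkpkpkkkkkkpkpkkkkkkpkpkkkpkppkppkpkkkpkpkkkpkppkppkp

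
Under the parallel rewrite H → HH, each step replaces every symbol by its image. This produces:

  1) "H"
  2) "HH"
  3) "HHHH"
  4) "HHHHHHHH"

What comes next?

HHHHHHHHHHHHHHHH

Expanding HHHHHHHH: H→HH, H→HH, H→HH, H→HH, H→HH, H→HH, H→HH, H→HH. Concatenated: HH HH HH HH HH HH HH HH.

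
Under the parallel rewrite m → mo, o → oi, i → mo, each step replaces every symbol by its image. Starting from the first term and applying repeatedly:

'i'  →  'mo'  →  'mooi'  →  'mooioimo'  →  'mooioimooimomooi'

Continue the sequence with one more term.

mooioimooimomooioimomooimooioimo

Replace each of the 16 characters of mooioimooimomooi in place — mo oi oi mo oi mo mo oi oi mo mo oi mo oi oi mo — and concatenate.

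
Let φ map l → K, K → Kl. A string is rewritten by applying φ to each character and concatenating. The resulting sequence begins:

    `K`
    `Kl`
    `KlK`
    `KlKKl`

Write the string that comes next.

KlKKlKlK

Expanding KlKKl: K→Kl, l→K, K→Kl, K→Kl, l→K. Concatenated: Kl K Kl Kl K.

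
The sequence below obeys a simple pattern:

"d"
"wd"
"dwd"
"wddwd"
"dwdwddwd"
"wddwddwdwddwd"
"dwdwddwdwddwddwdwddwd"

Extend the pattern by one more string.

Each term (from the third on) is the two preceding terms concatenated in order: term 3 = d·wd = dwd.
So term 8 is wddwddwdwddwd·dwdwddwdwddwddwdwddwd.

wddwddwdwddwddwdwddwdwddwddwdwddwd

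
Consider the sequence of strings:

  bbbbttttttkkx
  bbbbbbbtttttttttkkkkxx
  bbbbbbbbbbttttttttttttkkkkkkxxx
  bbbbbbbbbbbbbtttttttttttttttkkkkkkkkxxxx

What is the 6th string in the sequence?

Term n consists of 3n+1 b's, followed by 3n+3 t's, followed by 2n k's, followed by n x's (n = 1, 2, …).
For term 6, n = 6, so the run lengths are 19, 21, 12, 6.

bbbbbbbbbbbbbbbbbbbtttttttttttttttttttttkkkkkkkkkkkkxxxxxx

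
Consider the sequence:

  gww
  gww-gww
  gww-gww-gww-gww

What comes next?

gww-gww-gww-gww-gww-gww-gww-gww

Every step duplicates the string with '-' between the halves.
So the next term is two copies of gww-gww-gww-gww with '-' between the halves.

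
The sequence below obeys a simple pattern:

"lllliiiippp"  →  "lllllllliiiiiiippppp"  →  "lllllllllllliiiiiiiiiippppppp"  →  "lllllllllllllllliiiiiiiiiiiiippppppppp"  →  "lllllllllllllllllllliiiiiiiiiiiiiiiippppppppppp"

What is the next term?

Term n consists of 4n l's, followed by 3n+1 i's, followed by 2n+1 p's (n = 1, 2, …).
For the next term, n = 6, so the run lengths are 24, 19, 13.

lllllllllllllllllllllllliiiiiiiiiiiiiiiiiiippppppppppppp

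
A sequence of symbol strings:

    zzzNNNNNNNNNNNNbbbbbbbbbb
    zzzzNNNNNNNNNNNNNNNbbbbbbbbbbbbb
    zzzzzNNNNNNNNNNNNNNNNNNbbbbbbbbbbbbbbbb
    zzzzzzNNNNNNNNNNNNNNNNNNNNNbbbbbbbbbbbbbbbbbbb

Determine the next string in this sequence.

Each string has the form z^{n} N^{3n+3} b^{3n+1}, where the shown terms are n = 3, 4, 5, 6.
For the next term, n = 7, so the run lengths are 7, 24, 22.

zzzzzzzNNNNNNNNNNNNNNNNNNNNNNNNbbbbbbbbbbbbbbbbbbbbbb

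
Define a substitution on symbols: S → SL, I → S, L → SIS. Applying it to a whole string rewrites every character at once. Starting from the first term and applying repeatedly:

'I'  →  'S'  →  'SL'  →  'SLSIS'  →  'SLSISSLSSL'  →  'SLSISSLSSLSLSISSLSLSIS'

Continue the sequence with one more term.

Rewriting the 22 symbols of SLSISSLSSLSLSISSLSLSIS one by one yields SL SIS SL S SL SL SIS SL SL SIS SL SIS SL S SL SL SIS SL SIS SL S SL; concatenated:

SLSISSLSSLSLSISSLSLSISSLSISSLSSLSLSISSLSISSLSSL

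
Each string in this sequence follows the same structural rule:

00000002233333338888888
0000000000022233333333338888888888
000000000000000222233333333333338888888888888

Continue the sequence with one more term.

00000000000000000002222233333333333333338888888888888888

Each string has the form 0^{4n-1} 2^{n} 3^{3n+1} 8^{3n+1}, where the shown terms are n = 2, 3, 4.
At n = 5 the blocks have lengths 19, 5, 16, 16.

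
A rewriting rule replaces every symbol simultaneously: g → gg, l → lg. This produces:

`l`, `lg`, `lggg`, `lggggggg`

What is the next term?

lggggggggggggggg

Apply φ to lggggggg symbol by symbol: l→lg, g→gg, g→gg, g→gg, g→gg, g→gg, g→gg, g→gg; joined: lg gg gg gg gg gg gg gg.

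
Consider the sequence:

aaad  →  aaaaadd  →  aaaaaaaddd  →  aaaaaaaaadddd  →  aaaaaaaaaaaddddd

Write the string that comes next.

Each string has the form a^{2n+1} d^{n} (n = 1, 2, …).
At n = 6 the blocks have lengths 13, 6.

aaaaaaaaaaaaadddddd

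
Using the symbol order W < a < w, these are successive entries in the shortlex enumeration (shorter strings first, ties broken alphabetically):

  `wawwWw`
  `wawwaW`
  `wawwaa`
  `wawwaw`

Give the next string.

wawwwW

The successor of wawwaw increments the rightmost position that isn't already w and resets every position after it to W.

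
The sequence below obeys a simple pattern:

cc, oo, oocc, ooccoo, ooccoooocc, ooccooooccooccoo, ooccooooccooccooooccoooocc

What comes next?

This is a Fibonacci-style word recurrence s(k) = s(k−1)·s(k−2): e.g. oo·cc = oocc.
The next term joins ooccooooccooccooooccoooocc and ooccooooccooccoo.

ooccooooccooccooooccooooccooccooooccooccoo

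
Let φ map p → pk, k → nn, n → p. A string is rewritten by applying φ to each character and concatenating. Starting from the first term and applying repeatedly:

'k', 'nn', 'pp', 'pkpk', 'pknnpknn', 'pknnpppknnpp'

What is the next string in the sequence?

Expanding pknnpppknnpp: p→pk, k→nn, n→p, n→p, p→pk, p→pk, p→pk, k→nn, n→p, n→p, p→pk, p→pk. Concatenated: pk nn p p pk pk pk nn p p pk pk.

pknnpppkpkpknnpppkpk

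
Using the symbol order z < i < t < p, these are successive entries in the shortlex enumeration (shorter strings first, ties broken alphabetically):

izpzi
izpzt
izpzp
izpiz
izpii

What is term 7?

Continuing the enumeration 2 steps past izpii: izpii → izpit → (answer).

izpip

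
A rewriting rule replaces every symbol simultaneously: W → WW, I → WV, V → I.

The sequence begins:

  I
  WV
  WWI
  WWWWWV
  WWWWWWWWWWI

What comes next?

Expanding WWWWWWWWWWI: W→WW, W→WW, W→WW, W→WW, W→WW, W→WW, W→WW, W→WW, W→WW, W→WW, I→WV. Concatenated: WW WW WW WW WW WW WW WW WW WW WV.

WWWWWWWWWWWWWWWWWWWWWV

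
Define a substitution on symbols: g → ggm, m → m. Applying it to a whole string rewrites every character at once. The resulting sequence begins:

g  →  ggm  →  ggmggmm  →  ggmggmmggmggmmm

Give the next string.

ggmggmmggmggmmmggmggmmggmggmmmm

φ(ggmggmmggmggmmm) expands symbol-by-symbol to ggm ggm m ggm ggm m m ggm ggm m ggm ggm m m m; joining the 15 pieces gives the next term.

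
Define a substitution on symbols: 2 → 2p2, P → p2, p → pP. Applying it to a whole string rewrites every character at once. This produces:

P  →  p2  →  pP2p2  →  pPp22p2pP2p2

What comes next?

Rewriting each symbol of pPp22p2pP2p2: p→pP, P→p2, p→pP, 2→2p2, 2→2p2, p→pP, 2→2p2, p→pP, P→p2, 2→2p2, p→pP, 2→2p2, which concatenates to pP p2 pP 2p2 2p2 pP 2p2 pP p2 2p2 pP 2p2.

pPp2pP2p22p2pP2p2pPp22p2pP2p2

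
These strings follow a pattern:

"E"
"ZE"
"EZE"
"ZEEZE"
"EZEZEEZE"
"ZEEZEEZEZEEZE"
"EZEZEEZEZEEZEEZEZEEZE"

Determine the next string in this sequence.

ZEEZEEZEZEEZEEZEZEEZEZEEZEEZEZEEZE

From term 3 onward, concatenate the second-to-last term with the last: E·ZE = EZE, ZE·EZE = ZEEZE, …
Continuing: ZEEZEEZEZEEZE · EZEZEEZEZEEZEEZEZEEZE gives term 8.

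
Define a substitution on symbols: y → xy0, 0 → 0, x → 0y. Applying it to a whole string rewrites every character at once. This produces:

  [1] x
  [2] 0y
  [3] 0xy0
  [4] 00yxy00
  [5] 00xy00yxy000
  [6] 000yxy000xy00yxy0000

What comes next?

000xy00yxy00000yxy000xy00yxy00000

Applying the rule to each of the 20 symbols of 000yxy000xy00yxy0000 gives the pieces 0 0 0 xy0 0y xy0 0 0 0 0y xy0 0 0 xy0 0y xy0 0 0 0 0, which concatenate to the answer.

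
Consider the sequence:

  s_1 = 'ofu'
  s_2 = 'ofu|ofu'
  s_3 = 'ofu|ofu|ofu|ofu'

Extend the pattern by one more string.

Each string is two copies of the previous one joined by '|'.
One more doubling of ofu|ofu|ofu|ofu gives the answer.

ofu|ofu|ofu|ofu|ofu|ofu|ofu|ofu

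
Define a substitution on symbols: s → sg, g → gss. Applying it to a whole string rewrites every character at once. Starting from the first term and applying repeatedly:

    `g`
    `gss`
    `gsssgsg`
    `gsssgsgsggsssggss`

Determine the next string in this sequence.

Rewriting the 17 symbols of gsssgsgsggsssggss one by one yields gss sg sg sg gss sg gss sg gss gss sg sg sg gss gss sg sg; concatenated:

gsssgsgsggsssggsssggssgsssgsgsggssgsssgsg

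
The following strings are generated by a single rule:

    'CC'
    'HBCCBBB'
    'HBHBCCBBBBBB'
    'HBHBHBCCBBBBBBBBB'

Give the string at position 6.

HBHBHBHBHBCCBBBBBBBBBBBBBBB

Every step adds HB to the front and BBB to the end of the previous string.
From HBHBHBCCBBBBBBBBB, 2 further steps: HBHBHBCCBBBBBBBBB → HBHBHBHBCCBBBBBBBBBBBB → (answer).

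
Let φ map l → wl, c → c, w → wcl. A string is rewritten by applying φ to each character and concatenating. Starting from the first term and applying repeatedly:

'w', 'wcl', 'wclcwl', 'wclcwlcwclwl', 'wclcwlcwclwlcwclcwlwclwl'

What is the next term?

wclcwlcwclwlcwclcwlwclwlcwclcwlcwclwlwclcwlwclwl

Applying the rule to each of the 24 symbols of wclcwlcwclwlcwclcwlwclwl gives the pieces wcl c wl c wcl wl c wcl c wl wcl wl c wcl c wl c wcl wl wcl c wl wcl wl, which concatenate to the answer.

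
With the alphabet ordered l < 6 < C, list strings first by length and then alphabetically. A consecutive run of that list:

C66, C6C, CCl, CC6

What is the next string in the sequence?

Treat CC6 as a base-3 numeral over the given alphabet and add one, carrying through any trailing C's.

CCC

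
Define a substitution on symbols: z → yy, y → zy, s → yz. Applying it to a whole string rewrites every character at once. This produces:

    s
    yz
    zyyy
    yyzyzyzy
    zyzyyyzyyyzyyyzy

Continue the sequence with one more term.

Replace each of the 16 characters of zyzyyyzyyyzyyyzy in place — yy zy yy zy zy zy yy zy zy zy yy zy zy zy yy zy — and concatenate.

yyzyyyzyzyzyyyzyzyzyyyzyzyzyyyzy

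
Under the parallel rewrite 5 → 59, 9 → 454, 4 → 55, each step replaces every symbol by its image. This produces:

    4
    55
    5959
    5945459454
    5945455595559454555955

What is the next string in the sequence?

594545559555959594545959594545559555959594545959

φ(5945455595559454555955) expands symbol-by-symbol to 59 454 55 59 55 59 59 59 454 59 59 59 454 55 59 55 59 59 59 454 59 59; joining the 22 pieces gives the next term.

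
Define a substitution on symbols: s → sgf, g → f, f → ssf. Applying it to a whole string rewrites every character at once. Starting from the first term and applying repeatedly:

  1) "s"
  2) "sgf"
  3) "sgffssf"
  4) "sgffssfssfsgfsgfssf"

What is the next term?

Replace each of the 19 characters of sgffssfssfsgfsgfssf in place — sgf f ssf ssf sgf sgf ssf sgf sgf ssf sgf f ssf sgf f ssf sgf sgf ssf — and concatenate.

sgffssfssfsgfsgfssfsgfsgfssfsgffssfsgffssfsgfsgfssf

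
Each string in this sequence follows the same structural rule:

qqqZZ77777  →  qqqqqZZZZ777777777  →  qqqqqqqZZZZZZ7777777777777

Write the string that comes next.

Reading off run lengths: q runs 3, 5, 7; Z runs 2, 4, 6; 7 runs 5, 9, 13 — each is linear in n (n = 1, 2, …).
At n = 4 the blocks have lengths 9, 8, 17.

qqqqqqqqqZZZZZZZZ77777777777777777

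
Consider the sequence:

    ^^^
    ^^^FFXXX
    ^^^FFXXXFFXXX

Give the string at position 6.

Each term is the previous one with FFXXX appended.
From ^^^FFXXXFFXXX, 3 further steps: ^^^FFXXXFFXXX → ^^^FFXXXFFXXXFFXXX → ^^^FFXXXFFXXXFFXXXFFXXX → (answer).

^^^FFXXXFFXXXFFXXXFFXXXFFXXX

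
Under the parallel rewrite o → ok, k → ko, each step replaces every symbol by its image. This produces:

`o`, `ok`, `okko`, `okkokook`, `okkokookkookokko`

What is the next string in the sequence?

Applying the rule to each of the 16 symbols of okkokookkookokko gives the pieces ok ko ko ok ko ok ok ko ko ok ok ko ok ko ko ok, which concatenate to the answer.

okkokookkookokkokookokkookkokook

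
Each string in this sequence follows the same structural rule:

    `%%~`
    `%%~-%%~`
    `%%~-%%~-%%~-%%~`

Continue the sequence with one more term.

Each string is two copies of the previous one joined by '-'.
So the next term is two copies of %%~-%%~-%%~-%%~ with '-' between the halves.

%%~-%%~-%%~-%%~-%%~-%%~-%%~-%%~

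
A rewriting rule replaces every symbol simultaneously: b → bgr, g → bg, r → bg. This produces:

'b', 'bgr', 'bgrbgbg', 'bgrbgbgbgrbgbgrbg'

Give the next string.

Rewriting the 17 symbols of bgrbgbgbgrbgbgrbg one by one yields bgr bg bg bgr bg bgr bg bgr bg bg bgr bg bgr bg bg bgr bg; concatenated:

bgrbgbgbgrbgbgrbgbgrbgbgbgrbgbgrbgbgbgrbg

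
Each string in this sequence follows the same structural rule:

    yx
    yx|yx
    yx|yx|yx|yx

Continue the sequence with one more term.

yx|yx|yx|yx|yx|yx|yx|yx

s(k+1) = s(k)·|·s(k) — each term doubles the last with '|' between the halves.
So the next term is two copies of yx|yx|yx|yx with '|' between the halves.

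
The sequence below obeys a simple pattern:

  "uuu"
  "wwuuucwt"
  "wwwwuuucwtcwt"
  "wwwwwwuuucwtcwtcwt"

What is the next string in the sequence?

wwwwwwwwuuucwtcwtcwtcwt

Each term wraps the previous one in ww on the left and cwt on the right.
So the next term is ww·wwwwwwuuucwtcwtcwt·cwt.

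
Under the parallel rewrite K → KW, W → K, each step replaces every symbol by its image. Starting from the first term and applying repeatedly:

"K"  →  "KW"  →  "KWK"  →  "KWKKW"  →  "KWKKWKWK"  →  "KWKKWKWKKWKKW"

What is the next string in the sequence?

KWKKWKWKKWKKWKWKKWKWK

φ(KWKKWKWKKWKKW) expands symbol-by-symbol to KW K KW KW K KW K KW KW K KW KW K; joining the 13 pieces gives the next term.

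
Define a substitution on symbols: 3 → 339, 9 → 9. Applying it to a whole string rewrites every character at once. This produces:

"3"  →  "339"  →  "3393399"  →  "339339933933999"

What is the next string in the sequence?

Replace each of the 15 characters of 339339933933999 in place — 339 339 9 339 339 9 9 339 339 9 339 339 9 9 9 — and concatenate.

3393399339339993393399339339999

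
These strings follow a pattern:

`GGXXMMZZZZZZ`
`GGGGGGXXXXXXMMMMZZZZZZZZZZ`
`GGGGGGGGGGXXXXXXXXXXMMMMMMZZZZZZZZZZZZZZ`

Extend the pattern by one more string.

Each string has the form G^{4n-2} X^{4n-2} M^{2n} Z^{4n+2} (n = 1, 2, …).
For the next term, n = 4, so the run lengths are 14, 14, 8, 18.

GGGGGGGGGGGGGGXXXXXXXXXXXXXXMMMMMMMMZZZZZZZZZZZZZZZZZZ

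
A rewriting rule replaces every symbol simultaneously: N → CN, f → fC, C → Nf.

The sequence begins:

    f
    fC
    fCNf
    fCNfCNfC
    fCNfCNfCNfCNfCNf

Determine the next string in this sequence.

φ(fCNfCNfCNfCNfCNf) expands symbol-by-symbol to fC Nf CN fC Nf CN fC Nf CN fC Nf CN fC Nf CN fC; joining the 16 pieces gives the next term.

fCNfCNfCNfCNfCNfCNfCNfCNfCNfCNfC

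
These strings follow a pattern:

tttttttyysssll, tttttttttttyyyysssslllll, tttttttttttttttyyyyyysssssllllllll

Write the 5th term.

The n-th term is 4n+3 t's then 2n y's then n+2 s's then 3n-1 l's (n = 1, 2, …).
At n = 5 the blocks have lengths 23, 10, 7, 14.

tttttttttttttttttttttttyyyyyyyyyysssssssllllllllllllll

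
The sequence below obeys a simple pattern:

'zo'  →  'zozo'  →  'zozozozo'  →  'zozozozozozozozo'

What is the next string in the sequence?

Every step duplicates the string.
One more doubling of zozozozozozozozo gives the answer.

zozozozozozozozozozozozozozozozo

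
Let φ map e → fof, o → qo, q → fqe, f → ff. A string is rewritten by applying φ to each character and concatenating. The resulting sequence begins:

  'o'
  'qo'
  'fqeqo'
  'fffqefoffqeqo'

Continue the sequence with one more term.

fffffffqefofffqofffffqefoffqeqo

Replace each of the 13 characters of fffqefoffqeqo in place — ff ff ff fqe fof ff qo ff ff fqe fof fqe qo — and concatenate.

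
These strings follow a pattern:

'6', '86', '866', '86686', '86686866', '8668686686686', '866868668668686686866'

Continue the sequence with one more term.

Each term (from the third on) is the previous term followed by the one before it: term 3 = 86·6 = 866.
Continuing: 866868668668686686866 · 8668686686686 gives term 8.

8668686686686866868668668686686686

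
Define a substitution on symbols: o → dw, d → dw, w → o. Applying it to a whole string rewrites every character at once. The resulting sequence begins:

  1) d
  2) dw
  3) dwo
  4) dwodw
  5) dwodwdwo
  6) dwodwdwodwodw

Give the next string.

Rewriting the 13 symbols of dwodwdwodwodw one by one yields dw o dw dw o dw o dw dw o dw dw o; concatenated:

dwodwdwodwodwdwodwdwo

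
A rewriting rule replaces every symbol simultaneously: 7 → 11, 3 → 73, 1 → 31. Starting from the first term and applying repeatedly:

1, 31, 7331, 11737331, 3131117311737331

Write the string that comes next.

73317331313111733131117311737331

Applying the rule to each of the 16 symbols of 3131117311737331 gives the pieces 73 31 73 31 31 31 11 73 31 31 11 73 11 73 73 31, which concatenate to the answer.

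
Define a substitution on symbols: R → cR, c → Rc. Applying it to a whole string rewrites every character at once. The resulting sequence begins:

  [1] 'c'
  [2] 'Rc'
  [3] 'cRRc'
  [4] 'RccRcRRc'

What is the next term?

cRRcRccRRccRcRRc

Rewriting each symbol of RccRcRRc: R→cR, c→Rc, c→Rc, R→cR, c→Rc, R→cR, R→cR, c→Rc, which concatenates to cR Rc Rc cR Rc cR cR Rc.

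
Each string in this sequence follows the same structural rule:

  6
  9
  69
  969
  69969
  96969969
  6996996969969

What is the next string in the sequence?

Each term (from the third on) is the two preceding terms concatenated in order: term 3 = 6·9 = 69.
The next term joins 96969969 and 6996996969969.

969699696996996969969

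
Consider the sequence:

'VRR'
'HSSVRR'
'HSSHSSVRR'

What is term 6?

Every step adds HSS at the front: s(k+1) = HSS·s(k).
From HSSHSSVRR, 3 further steps: HSSHSSVRR → HSSHSSHSSVRR → HSSHSSHSSHSSVRR → (answer).

HSSHSSHSSHSSHSSVRR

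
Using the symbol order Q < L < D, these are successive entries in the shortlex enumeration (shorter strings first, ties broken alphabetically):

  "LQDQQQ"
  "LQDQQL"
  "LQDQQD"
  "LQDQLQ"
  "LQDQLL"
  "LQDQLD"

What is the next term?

LQDQDQ

Find the rightmost character of LQDQLD below D, bump it to the next letter, and reset everything to its right to Q.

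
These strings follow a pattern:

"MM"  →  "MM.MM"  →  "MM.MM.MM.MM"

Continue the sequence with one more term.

MM.MM.MM.MM.MM.MM.MM.MM

Each string is two copies of the previous one joined by '.'.
One more doubling of MM.MM.MM.MM gives the answer.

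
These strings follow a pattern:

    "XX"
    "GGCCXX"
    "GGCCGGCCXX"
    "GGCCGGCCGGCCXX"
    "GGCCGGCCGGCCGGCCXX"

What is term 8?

The strings grow by a fixed prefix GGCC each time.
From GGCCGGCCGGCCGGCCXX, 3 further steps: GGCCGGCCGGCCGGCCXX → GGCCGGCCGGCCGGCCGGCCXX → GGCCGGCCGGCCGGCCGGCCGGCCXX → (answer).

GGCCGGCCGGCCGGCCGGCCGGCCGGCCXX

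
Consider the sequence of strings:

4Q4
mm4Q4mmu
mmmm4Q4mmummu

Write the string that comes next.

mmmmmm4Q4mmummummu

Each term wraps the previous one in mm on the left and mmu on the right.
One more step from mmmm4Q4mmummu gives the answer.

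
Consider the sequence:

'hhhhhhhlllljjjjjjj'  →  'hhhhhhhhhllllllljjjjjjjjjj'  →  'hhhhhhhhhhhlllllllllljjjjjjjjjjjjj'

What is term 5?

hhhhhhhhhhhhhhhlllllllllllllllljjjjjjjjjjjjjjjjjjj

Reading off run lengths: h runs 7, 9, 11; l runs 4, 7, 10; j runs 7, 10, 13 — each is linear in n, where the shown terms are n = 2, 3, 4.
Setting n = 6 gives 15, 16, 19 characters in each block.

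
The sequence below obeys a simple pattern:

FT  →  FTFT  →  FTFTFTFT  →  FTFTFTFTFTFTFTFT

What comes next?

Every step duplicates the string.
Doubling FTFTFTFTFTFTFTFT:

FTFTFTFTFTFTFTFTFTFTFTFTFTFTFTFT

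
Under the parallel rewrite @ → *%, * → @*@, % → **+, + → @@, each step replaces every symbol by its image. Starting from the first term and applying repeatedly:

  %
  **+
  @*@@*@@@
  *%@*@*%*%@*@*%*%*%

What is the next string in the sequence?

φ(*%@*@*%*%@*@*%*%*%) expands symbol-by-symbol to @*@ **+ *% @*@ *% @*@ **+ @*@ **+ *% @*@ *% @*@ **+ @*@ **+ @*@ **+; joining the 18 pieces gives the next term.

@*@**+*%@*@*%@*@**+@*@**+*%@*@*%@*@**+@*@**+@*@**+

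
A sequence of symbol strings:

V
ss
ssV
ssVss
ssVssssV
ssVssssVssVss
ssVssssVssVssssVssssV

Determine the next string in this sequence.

Each term (from the third on) is the previous term followed by the one before it: term 3 = ss·V = ssV.
The next term joins ssVssssVssVssssVssssV and ssVssssVssVss.

ssVssssVssVssssVssssVssVssssVssVss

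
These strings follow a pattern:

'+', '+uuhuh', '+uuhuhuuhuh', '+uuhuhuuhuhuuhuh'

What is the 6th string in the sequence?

+uuhuhuuhuhuuhuhuuhuhuuhuh

Each term is the previous one with uuhuh appended.
From +uuhuhuuhuhuuhuh, 2 further steps: +uuhuhuuhuhuuhuh → +uuhuhuuhuhuuhuhuuhuh → (answer).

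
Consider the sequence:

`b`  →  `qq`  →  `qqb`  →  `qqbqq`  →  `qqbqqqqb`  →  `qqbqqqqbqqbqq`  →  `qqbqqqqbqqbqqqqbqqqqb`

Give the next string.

From term 3 onward, concatenate the last term with the second-to-last: qq·b = qqb, qqb·qq = qqbqq, …
The next term joins qqbqqqqbqqbqqqqbqqqqb and qqbqqqqbqqbqq.

qqbqqqqbqqbqqqqbqqqqbqqbqqqqbqqbqq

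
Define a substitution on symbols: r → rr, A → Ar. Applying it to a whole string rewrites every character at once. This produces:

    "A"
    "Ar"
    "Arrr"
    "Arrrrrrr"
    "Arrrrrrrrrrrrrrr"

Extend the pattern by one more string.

Arrrrrrrrrrrrrrrrrrrrrrrrrrrrrrr

Replace each of the 16 characters of Arrrrrrrrrrrrrrr in place — Ar rr rr rr rr rr rr rr rr rr rr rr rr rr rr rr — and concatenate.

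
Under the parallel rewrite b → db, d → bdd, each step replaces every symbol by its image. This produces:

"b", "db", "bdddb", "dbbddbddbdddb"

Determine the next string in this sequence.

bdddbdbbddbdddbbddbdddbbddbddbdddb

Replace each of the 13 characters of dbbddbddbdddb in place — bdd db db bdd bdd db bdd bdd db bdd bdd bdd db — and concatenate.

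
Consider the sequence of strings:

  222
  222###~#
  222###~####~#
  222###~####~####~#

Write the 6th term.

222###~####~####~####~####~#

Every step adds ###~# to the end: s(k+1) = s(k)·###~#.
From 222###~####~####~#, 2 further steps: 222###~####~####~# → 222###~####~####~####~# → (answer).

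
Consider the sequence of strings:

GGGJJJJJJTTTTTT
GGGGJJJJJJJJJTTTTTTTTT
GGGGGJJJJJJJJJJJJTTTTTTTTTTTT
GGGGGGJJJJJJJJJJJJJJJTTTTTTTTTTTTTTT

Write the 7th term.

GGGGGGGGGJJJJJJJJJJJJJJJJJJJJJJJJTTTTTTTTTTTTTTTTTTTTTTTT

The n-th term is n+1 G's then 3n J's then 3n T's, where the shown terms are n = 2, 3, 4, 5.
For term 7, n = 8, so the run lengths are 9, 24, 24.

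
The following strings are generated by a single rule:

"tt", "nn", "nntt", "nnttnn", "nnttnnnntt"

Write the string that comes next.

This is a Fibonacci-style word recurrence s(k) = s(k−1)·s(k−2): e.g. nn·tt = nntt.
The next term joins nnttnnnntt and nnttnn.

nnttnnnnttnnttnn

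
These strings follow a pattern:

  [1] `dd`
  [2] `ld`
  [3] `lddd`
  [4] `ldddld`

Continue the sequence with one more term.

ldddldlddd

Each term (from the third on) is the previous term followed by the one before it: term 3 = ld·dd = lddd.
So term 5 is ldddld·lddd.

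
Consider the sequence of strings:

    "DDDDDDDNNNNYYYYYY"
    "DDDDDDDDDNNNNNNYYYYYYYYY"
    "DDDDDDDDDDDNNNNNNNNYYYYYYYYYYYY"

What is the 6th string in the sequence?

DDDDDDDDDDDDDDDDDNNNNNNNNNNNNNNYYYYYYYYYYYYYYYYYYYYY

Term n consists of 2n+3 D's, followed by 2n N's, followed by 3n Y's, where the shown terms are n = 2, 3, 4.
At n = 7 the blocks have lengths 17, 14, 21.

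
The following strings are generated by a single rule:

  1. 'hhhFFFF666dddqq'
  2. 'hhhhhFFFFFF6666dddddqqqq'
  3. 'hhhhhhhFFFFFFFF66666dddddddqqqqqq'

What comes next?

Reading off run lengths: h runs 3, 5, 7; F runs 4, 6, 8; 6 runs 3, 4, 5; d runs 3, 5, 7; q runs 2, 4, 6 — each is linear in n (n = 1, 2, …).
Setting n = 4 gives 9, 10, 6, 9, 8 characters in each block.

hhhhhhhhhFFFFFFFFFF666666dddddddddqqqqqqqq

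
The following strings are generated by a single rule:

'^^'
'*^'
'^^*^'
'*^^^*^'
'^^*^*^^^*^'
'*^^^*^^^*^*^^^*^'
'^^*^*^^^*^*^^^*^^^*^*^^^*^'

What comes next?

This is a Fibonacci-style word recurrence s(k) = s(k−2)·s(k−1): e.g. ^^·*^ = ^^*^.
So term 8 is *^^^*^^^*^*^^^*^·^^*^*^^^*^*^^^*^^^*^*^^^*^.

*^^^*^^^*^*^^^*^^^*^*^^^*^*^^^*^^^*^*^^^*^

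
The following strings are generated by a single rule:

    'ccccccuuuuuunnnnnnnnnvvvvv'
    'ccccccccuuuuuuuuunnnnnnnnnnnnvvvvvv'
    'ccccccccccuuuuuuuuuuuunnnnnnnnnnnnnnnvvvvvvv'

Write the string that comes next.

The n-th term is 2n+2 c's then 3n u's then 3n+3 n's then n+3 v's, where the shown terms are n = 2, 3, 4.
At n = 5 the blocks have lengths 12, 15, 18, 8.

ccccccccccccuuuuuuuuuuuuuuunnnnnnnnnnnnnnnnnnvvvvvvvv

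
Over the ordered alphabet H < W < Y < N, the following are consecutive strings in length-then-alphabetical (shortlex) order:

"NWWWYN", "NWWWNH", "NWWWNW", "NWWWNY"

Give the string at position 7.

NWWYHW

Continuing the enumeration 3 steps past NWWWNY: NWWWNY → NWWWNN → NWWYHH → (answer).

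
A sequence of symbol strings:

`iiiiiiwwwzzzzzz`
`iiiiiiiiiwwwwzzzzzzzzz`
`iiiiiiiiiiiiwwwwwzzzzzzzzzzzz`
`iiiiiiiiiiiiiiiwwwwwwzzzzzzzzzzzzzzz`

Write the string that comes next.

iiiiiiiiiiiiiiiiiiwwwwwwwzzzzzzzzzzzzzzzzzz

Term n consists of 3n i's, followed by n+1 w's, followed by 3n z's, where the shown terms are n = 2, 3, 4, 5.
Setting n = 6 gives 18, 7, 18 characters in each block.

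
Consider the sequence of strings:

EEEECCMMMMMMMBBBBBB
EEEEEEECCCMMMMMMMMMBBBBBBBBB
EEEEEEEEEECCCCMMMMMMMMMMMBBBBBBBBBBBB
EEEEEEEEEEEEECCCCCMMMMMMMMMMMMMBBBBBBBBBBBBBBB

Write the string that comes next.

EEEEEEEEEEEEEEEECCCCCCMMMMMMMMMMMMMMMBBBBBBBBBBBBBBBBBB

The n-th term is 3n-2 E's then n C's then 2n+3 M's then 3n B's, where the shown terms are n = 2, 3, 4, 5.
Setting n = 6 gives 16, 6, 15, 18 characters in each block.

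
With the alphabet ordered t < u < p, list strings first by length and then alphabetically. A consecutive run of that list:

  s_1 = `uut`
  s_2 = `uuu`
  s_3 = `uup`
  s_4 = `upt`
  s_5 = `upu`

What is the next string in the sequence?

Treat upu as a base-3 numeral over the given alphabet and add one, carrying through any trailing p's.

upp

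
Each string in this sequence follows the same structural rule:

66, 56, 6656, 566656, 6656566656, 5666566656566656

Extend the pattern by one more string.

From term 3 onward, concatenate the second-to-last term with the last: 66·56 = 6656, 56·6656 = 566656, …
Continuing: 6656566656 · 5666566656566656 gives term 7.

66565666565666566656566656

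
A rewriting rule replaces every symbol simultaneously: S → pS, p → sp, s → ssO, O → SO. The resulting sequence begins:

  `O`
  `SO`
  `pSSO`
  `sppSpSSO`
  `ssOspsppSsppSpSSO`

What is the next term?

Rewriting the 17 symbols of ssOspsppSsppSpSSO one by one yields ssO ssO SO ssO sp ssO sp sp pS ssO sp sp pS sp pS pS SO; concatenated:

ssOssOSOssOspssOspsppSssOspsppSsppSpSSO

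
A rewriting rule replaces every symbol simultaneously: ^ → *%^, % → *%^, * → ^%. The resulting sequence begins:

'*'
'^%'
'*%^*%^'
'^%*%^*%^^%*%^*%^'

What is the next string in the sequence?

φ(^%*%^*%^^%*%^*%^) expands symbol-by-symbol to *%^ *%^ ^% *%^ *%^ ^% *%^ *%^ *%^ *%^ ^% *%^ *%^ ^% *%^ *%^; joining the 16 pieces gives the next term.

*%^*%^^%*%^*%^^%*%^*%^*%^*%^^%*%^*%^^%*%^*%^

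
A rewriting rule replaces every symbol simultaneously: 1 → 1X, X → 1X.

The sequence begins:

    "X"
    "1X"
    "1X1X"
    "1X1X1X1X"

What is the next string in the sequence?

1X1X1X1X1X1X1X1X

Apply φ to 1X1X1X1X symbol by symbol: 1→1X, X→1X, 1→1X, X→1X, 1→1X, X→1X, 1→1X, X→1X; joined: 1X 1X 1X 1X 1X 1X 1X 1X.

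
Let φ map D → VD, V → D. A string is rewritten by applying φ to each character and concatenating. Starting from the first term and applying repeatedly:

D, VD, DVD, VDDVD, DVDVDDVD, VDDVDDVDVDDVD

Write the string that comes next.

Applying the rule to each of the 13 symbols of VDDVDDVDVDDVD gives the pieces D VD VD D VD VD D VD D VD VD D VD, which concatenate to the answer.

DVDVDDVDVDDVDDVDVDDVD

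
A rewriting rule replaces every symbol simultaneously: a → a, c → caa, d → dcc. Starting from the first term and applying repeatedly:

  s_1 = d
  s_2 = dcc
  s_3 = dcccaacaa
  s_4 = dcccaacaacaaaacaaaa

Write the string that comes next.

Rewriting the 19 symbols of dcccaacaacaaaacaaaa one by one yields dcc caa caa caa a a caa a a caa a a a a caa a a a a; concatenated:

dcccaacaacaaaacaaaacaaaaaacaaaaaa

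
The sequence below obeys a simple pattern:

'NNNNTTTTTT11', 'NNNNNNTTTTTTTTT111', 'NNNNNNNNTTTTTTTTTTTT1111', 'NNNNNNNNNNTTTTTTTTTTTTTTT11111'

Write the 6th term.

NNNNNNNNNNNNNNTTTTTTTTTTTTTTTTTTTTT1111111

Each string has the form N^{2n} T^{3n} 1^{n}, where the shown terms are n = 2, 3, 4, 5.
For term 6, n = 7, so the run lengths are 14, 21, 7.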